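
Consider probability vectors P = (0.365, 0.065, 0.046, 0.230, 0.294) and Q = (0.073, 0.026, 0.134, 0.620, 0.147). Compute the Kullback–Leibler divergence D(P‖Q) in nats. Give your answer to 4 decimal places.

D(P‖Q) = Σ p·ln(p/q).
  0.365·ln(0.365/0.073) = 0.58744
  0.065·ln(0.065/0.026) = 0.05956
  0.046·ln(0.046/0.134) = -0.04918
  0.230·ln(0.230/0.620) = -0.22808
  0.294·ln(0.294/0.147) = 0.20379
D(P‖Q) = 0.5735 nats.

0.5735 nats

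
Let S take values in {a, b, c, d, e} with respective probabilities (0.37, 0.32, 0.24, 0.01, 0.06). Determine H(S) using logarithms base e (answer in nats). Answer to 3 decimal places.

1.290 nats

H(S) = −Σ p·ln p.
  −(0.37)·ln(0.37) = 0.3679
  −(0.32)·ln(0.32) = 0.3646
  −(0.24)·ln(0.24) = 0.3425
  −(0.01)·ln(0.01) = 0.0461
  −(0.06)·ln(0.06) = 0.1688
Sum: 0.3679 + 0.3646 + 0.3425 + 0.0461 + 0.1688 = 1.290 nats.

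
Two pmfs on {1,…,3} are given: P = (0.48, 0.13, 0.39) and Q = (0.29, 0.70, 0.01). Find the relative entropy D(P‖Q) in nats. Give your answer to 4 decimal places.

1.4518 nats

D(P‖Q) = Σ p·ln(p/q).
  0.48·ln(0.48/0.29) = 0.24187
  0.13·ln(0.13/0.70) = -0.21886
  0.39·ln(0.39/0.01) = 1.42879
D(P‖Q) = 1.4518 nats.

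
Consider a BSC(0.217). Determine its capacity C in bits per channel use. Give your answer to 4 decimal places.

0.2453 bits

Binary symmetric channel: C = 1 − h₂(ε) where h₂ is the binary entropy function.
h₂(0.217) = −0.217·log₂0.217 − 0.783·log₂0.783 = 0.7547.
C = 1 − 0.7547 = 0.2453 bits per channel use.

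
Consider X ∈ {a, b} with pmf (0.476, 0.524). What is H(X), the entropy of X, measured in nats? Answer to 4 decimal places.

H(X) = −Σ p·ln p.
  −(0.476)·ln(0.476) = 0.35335
  −(0.524)·ln(0.524) = 0.33864
Sum: 0.35335 + 0.33864 = 0.6920 nats.

0.6920 nats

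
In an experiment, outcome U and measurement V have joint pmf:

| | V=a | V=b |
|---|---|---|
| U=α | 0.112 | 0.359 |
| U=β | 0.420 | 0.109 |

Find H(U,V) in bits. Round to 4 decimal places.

1.7585 bits

H(U,V) = −Σ p(x,y)·log₂ p(x,y) over all 4 cells.
  cell (α,a): −0.112·log₂0.112 = 0.35374
  cell (α,b): −0.359·log₂0.359 = 0.53058
  cell (β,a): −0.420·log₂0.420 = 0.52565
  cell (β,b): −0.109·log₂0.109 = 0.34854
Sum = 1.7585 bits.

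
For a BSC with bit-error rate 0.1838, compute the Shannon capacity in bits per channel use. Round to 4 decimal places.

Binary symmetric channel: C = 1 − h₂(ε) where h₂ is the binary entropy function.
h₂(0.1838) = −0.1838·log₂0.1838 − 0.8162·log₂0.8162 = 0.6883.
C = 1 − 0.6883 = 0.3117 bits per channel use.

0.3117 bits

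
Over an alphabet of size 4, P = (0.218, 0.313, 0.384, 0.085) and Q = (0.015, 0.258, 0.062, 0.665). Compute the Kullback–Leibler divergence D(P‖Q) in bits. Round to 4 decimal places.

1.6870 bits

D(P‖Q) = Σ p·log₂(p/q).
  0.218·log₂(0.218/0.015) = 0.84176
  0.313·log₂(0.313/0.258) = 0.08726
  0.384·log₂(0.384/0.062) = 1.01021
  0.085·log₂(0.085/0.665) = -0.25226
D(P‖Q) = 1.6870 bits.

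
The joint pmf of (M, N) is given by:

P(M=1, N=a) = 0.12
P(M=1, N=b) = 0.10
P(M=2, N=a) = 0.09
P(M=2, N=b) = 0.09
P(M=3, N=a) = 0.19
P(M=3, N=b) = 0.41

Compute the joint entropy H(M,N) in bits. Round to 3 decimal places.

2.307 bits

H(M,N) = −Σ p(x,y)·log₂ p(x,y) over all 6 cells.
  cell (1,a): −0.12·log₂0.12 = 0.3671
  cell (1,b): −0.10·log₂0.10 = 0.3322
  cell (2,a): −0.09·log₂0.09 = 0.3127
  cell (2,b): −0.09·log₂0.09 = 0.3127
  cell (3,a): −0.19·log₂0.19 = 0.4552
  cell (3,b): −0.41·log₂0.41 = 0.5274
Sum = 2.307 bits.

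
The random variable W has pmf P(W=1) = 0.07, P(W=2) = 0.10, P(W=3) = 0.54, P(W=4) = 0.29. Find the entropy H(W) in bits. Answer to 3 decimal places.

H(W) = −Σ p·log₂ p.
  −(0.07)·log₂(0.07) = 0.2686
  −(0.10)·log₂(0.10) = 0.3322
  −(0.54)·log₂(0.54) = 0.4800
  −(0.29)·log₂(0.29) = 0.5179
Sum: 0.2686 + 0.3322 + 0.4800 + 0.5179 = 1.599 bits.

1.599 bits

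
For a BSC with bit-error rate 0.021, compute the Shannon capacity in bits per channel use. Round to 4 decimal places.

0.8530 bits

Binary symmetric channel: C = 1 − h₂(ε) where h₂ is the binary entropy function.
h₂(0.021) = −0.021·log₂0.021 − 0.979·log₂0.979 = 0.1470.
C = 1 − 0.1470 = 0.8530 bits per channel use.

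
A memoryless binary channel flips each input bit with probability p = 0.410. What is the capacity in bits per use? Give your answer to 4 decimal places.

0.0235 bits

Binary symmetric channel: C = 1 − h₂(ε) where h₂ is the binary entropy function.
h₂(0.410) = −0.410·log₂0.410 − 0.590·log₂0.590 = 0.9765.
C = 1 − 0.9765 = 0.0235 bits per channel use.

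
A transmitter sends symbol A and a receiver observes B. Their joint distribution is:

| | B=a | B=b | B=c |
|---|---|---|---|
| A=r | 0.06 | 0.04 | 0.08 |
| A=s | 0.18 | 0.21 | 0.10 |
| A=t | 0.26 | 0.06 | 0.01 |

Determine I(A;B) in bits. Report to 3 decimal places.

0.170 bits

Marginals: p(A) = (0.1800, 0.4900, 0.3300), p(B) = (0.5000, 0.3100, 0.1900).
I(A;B) = H(A) + H(B) − H(A,B).
H(A) = 1.4774, H(B) = 1.4790, H(A,B) = 2.7864.
I(A;B) = 1.4774 + 1.4790 − 2.7864 = 0.170 bits.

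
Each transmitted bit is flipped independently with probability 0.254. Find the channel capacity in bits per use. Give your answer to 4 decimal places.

0.1824 bits

Binary symmetric channel: C = 1 − h₂(ε) where h₂ is the binary entropy function.
h₂(0.254) = −0.254·log₂0.254 − 0.746·log₂0.746 = 0.8176.
C = 1 − 0.8176 = 0.1824 bits per channel use.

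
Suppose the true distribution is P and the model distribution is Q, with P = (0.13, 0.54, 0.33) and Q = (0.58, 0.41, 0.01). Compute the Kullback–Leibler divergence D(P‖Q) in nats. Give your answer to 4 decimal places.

1.1082 nats

D(P‖Q) = Σ p·ln(p/q).
  0.13·ln(0.13/0.58) = -0.19441
  0.54·ln(0.54/0.41) = 0.14872
  0.33·ln(0.33/0.01) = 1.15385
D(P‖Q) = 1.1082 nats.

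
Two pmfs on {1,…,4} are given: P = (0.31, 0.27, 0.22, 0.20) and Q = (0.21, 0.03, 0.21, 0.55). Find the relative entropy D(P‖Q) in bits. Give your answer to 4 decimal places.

D(P‖Q) = Σ p·log₂(p/q).
  0.31·log₂(0.31/0.21) = 0.17418
  0.27·log₂(0.27/0.03) = 0.85588
  0.22·log₂(0.22/0.21) = 0.01477
  0.20·log₂(0.20/0.55) = -0.29189
D(P‖Q) = 0.7529 bits.

0.7529 bits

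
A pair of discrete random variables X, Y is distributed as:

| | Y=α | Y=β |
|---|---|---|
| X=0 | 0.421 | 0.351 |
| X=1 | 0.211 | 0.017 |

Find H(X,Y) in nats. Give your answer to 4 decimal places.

1.1293 nats

H(X,Y) = −Σ p(x,y)·ln p(x,y) over all 4 cells.
  cell (0,α): −0.421·ln0.421 = 0.36422
  cell (0,β): −0.351·ln0.351 = 0.36749
  cell (1,α): −0.211·ln0.211 = 0.32829
  cell (1,β): −0.017·ln0.017 = 0.06927
Sum = 1.1293 nats.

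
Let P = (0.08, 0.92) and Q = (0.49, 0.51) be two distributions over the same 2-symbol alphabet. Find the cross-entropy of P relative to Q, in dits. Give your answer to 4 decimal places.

0.2938 dits

H(P,Q) = −Σ p·log₁₀ q.
  −0.08·log₁₀(0.49) = 0.02478
  −0.92·log₁₀(0.51) = 0.26904
H(P,Q) = 0.2938 dits.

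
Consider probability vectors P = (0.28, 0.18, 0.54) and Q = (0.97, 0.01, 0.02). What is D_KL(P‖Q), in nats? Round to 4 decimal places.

1.9521 nats

D(P‖Q) = Σ p·ln(p/q).
  0.28·ln(0.28/0.97) = -0.34790
  0.18·ln(0.18/0.01) = 0.52027
  0.54·ln(0.54/0.02) = 1.77975
D(P‖Q) = 1.9521 nats.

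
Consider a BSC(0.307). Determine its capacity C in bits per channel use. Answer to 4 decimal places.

0.1103 bits

Binary symmetric channel: C = 1 − h₂(ε) where h₂ is the binary entropy function.
h₂(0.307) = −0.307·log₂0.307 − 0.693·log₂0.693 = 0.8897.
C = 1 − 0.8897 = 0.1103 bits per channel use.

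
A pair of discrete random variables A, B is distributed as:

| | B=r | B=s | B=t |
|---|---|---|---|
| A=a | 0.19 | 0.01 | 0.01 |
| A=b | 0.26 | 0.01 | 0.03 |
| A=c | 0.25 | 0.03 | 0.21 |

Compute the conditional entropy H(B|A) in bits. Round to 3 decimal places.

0.938 bits

Chain rule: H(B|A) = H(A,B) − H(A).
Marginals: p(A) = (0.2100, 0.3000, 0.4900), p(B) = (0.7000, 0.0500, 0.2500).
H(A,B) = 2.4362 bits; H(A) = 1.4982 bits.
H(B|A) = 2.4362 − 1.4982 = 0.938 bits.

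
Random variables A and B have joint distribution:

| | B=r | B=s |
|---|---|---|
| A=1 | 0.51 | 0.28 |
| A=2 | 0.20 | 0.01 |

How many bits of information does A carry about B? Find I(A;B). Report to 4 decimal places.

0.0697 bits

Marginals: p(A) = (0.7900, 0.2100), p(B) = (0.7100, 0.2900).
I(A;B) = H(A) + H(B) − H(A,B).
H(A) = 0.7415, H(B) = 0.8687, H(A,B) = 1.5405.
I(A;B) = 0.7415 + 0.8687 − 1.5405 = 0.0697 bits.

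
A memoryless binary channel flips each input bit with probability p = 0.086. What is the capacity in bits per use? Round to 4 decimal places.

Binary symmetric channel: C = 1 − h₂(ε) where h₂ is the binary entropy function.
h₂(0.086) = −0.086·log₂0.086 − 0.914·log₂0.914 = 0.4230.
C = 1 − 0.4230 = 0.5770 bits per channel use.

0.5770 bits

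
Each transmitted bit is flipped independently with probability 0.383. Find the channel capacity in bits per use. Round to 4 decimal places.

0.0399 bits

Binary symmetric channel: C = 1 − h₂(ε) where h₂ is the binary entropy function.
h₂(0.383) = −0.383·log₂0.383 − 0.617·log₂0.617 = 0.9601.
C = 1 − 0.9601 = 0.0399 bits per channel use.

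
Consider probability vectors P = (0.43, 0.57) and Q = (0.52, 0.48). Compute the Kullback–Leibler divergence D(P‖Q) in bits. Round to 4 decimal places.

0.0234 bits

D(P‖Q) = Σ p·log₂(p/q).
  0.43·log₂(0.43/0.52) = -0.11790
  0.57·log₂(0.57/0.48) = 0.14132
D(P‖Q) = 0.0234 bits.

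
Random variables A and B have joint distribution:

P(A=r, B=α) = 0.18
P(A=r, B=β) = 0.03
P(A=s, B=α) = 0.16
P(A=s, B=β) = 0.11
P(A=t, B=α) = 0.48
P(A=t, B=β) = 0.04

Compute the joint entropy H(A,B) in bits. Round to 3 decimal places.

2.064 bits

H(A,B) = −Σ p(x,y)·log₂ p(x,y) over all 6 cells.
  cell (r,α): −0.18·log₂0.18 = 0.4453
  cell (r,β): −0.03·log₂0.03 = 0.1518
  cell (s,α): −0.16·log₂0.16 = 0.4230
  cell (s,β): −0.11·log₂0.11 = 0.3503
  cell (t,α): −0.48·log₂0.48 = 0.5083
  cell (t,β): −0.04·log₂0.04 = 0.1858
Sum = 2.064 bits.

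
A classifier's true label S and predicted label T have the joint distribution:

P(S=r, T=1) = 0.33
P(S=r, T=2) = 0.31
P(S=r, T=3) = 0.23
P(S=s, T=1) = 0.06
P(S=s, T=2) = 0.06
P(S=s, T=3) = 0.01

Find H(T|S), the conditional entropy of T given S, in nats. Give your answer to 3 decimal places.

1.064 nats

Marginals: p(S) = (0.8700, 0.1300), p(T) = (0.3900, 0.3700, 0.2400).
H(T|S) = Σ p(S) · H(T|S=·).
  S=r: p=0.8700, H(T|S=r) = 1.0871
  S=s: p=0.1300, H(T|S=s) = 0.9110
Weighted sum = 1.064 nats.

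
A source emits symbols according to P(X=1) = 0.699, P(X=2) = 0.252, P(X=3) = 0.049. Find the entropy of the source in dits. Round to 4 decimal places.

0.3237 dits

H(X) = −Σ p·log₁₀ p.
  −(0.699)·log₁₀(0.699) = 0.10871
  −(0.252)·log₁₀(0.252) = 0.15085
  −(0.049)·log₁₀(0.049) = 0.06418
Sum: 0.10871 + 0.15085 + 0.06418 = 0.3237 dits.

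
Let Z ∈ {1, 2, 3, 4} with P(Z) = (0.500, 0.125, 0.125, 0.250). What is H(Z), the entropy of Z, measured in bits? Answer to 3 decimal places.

1.750 bits

H(Z) = −Σ p·log₂ p.
  −(0.500)·log₂(0.500) = 0.5000
  −(0.125)·log₂(0.125) = 0.3750
  −(0.125)·log₂(0.125) = 0.3750
  −(0.250)·log₂(0.250) = 0.5000
Sum: 0.5000 + 0.3750 + 0.3750 + 0.5000 = 1.750 bits.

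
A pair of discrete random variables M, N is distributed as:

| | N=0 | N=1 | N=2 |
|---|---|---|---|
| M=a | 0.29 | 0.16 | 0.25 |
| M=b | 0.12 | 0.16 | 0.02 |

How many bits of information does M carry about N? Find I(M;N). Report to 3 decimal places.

Marginals: p(M) = (0.7000, 0.3000), p(N) = (0.4100, 0.3200, 0.2700).
I(M;N) = H(M) + H(N) − H(M,N).
H(M) = 0.8813, H(N) = 1.5634, H(M,N) = 2.3439.
I(M;N) = 0.8813 + 1.5634 − 2.3439 = 0.101 bits.

0.101 bits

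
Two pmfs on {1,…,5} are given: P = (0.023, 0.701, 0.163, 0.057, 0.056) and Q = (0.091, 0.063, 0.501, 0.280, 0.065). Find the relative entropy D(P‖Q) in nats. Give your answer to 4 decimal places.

1.3752 nats

D(P‖Q) = Σ p·ln(p/q).
  0.023·ln(0.023/0.091) = -0.03163
  0.701·ln(0.701/0.063) = 1.68897
  0.163·ln(0.163/0.501) = -0.18303
  0.057·ln(0.057/0.280) = -0.09073
  0.056·ln(0.056/0.065) = -0.00835
D(P‖Q) = 1.3752 nats.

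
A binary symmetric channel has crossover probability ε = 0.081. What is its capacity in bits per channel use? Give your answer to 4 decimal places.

Binary symmetric channel: C = 1 − h₂(ε) where h₂ is the binary entropy function.
h₂(0.081) = −0.081·log₂0.081 − 0.919·log₂0.919 = 0.4057.
C = 1 − 0.4057 = 0.5943 bits per channel use.

0.5943 bits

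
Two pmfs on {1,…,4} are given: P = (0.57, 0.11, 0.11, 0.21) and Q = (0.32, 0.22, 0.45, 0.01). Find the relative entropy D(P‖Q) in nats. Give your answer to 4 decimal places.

D(P‖Q) = Σ p·ln(p/q).
  0.57·ln(0.57/0.32) = 0.32907
  0.11·ln(0.11/0.22) = -0.07625
  0.11·ln(0.11/0.45) = -0.15496
  0.21·ln(0.21/0.01) = 0.63935
D(P‖Q) = 0.7372 nats.

0.7372 nats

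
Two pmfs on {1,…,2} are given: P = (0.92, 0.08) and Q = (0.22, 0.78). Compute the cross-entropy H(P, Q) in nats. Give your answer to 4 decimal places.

H(P,Q) = −Σ p·ln q.
  −0.92·ln(0.22) = 1.39300
  −0.08·ln(0.78) = 0.01988
H(P,Q) = 1.4129 nats.

1.4129 nats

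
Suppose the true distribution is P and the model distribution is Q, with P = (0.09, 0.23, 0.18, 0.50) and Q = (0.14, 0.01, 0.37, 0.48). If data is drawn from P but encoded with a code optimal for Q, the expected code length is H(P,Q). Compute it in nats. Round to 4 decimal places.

H(P,Q) = −Σ p·ln q.
  −0.09·ln(0.14) = 0.17695
  −0.23·ln(0.01) = 1.05919
  −0.18·ln(0.37) = 0.17897
  −0.50·ln(0.48) = 0.36698
H(P,Q) = 1.7821 nats.

1.7821 nats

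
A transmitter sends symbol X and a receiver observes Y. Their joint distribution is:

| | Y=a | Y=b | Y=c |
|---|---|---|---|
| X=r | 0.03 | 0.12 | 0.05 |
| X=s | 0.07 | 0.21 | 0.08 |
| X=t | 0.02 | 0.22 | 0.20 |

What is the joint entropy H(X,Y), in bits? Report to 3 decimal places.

2.826 bits

H(X,Y) = −Σ p(x,y)·log₂ p(x,y) over all 9 cells.
  cell (r,a): −0.03·log₂0.03 = 0.1518
  cell (r,b): −0.12·log₂0.12 = 0.3671
  cell (r,c): −0.05·log₂0.05 = 0.2161
  cell (s,a): −0.07·log₂0.07 = 0.2686
  cell (s,b): −0.21·log₂0.21 = 0.4728
  cell (s,c): −0.08·log₂0.08 = 0.2915
  cell (t,a): −0.02·log₂0.02 = 0.1129
  cell (t,b): −0.22·log₂0.22 = 0.4806
  cell (t,c): −0.20·log₂0.20 = 0.4644
Sum = 2.826 bits.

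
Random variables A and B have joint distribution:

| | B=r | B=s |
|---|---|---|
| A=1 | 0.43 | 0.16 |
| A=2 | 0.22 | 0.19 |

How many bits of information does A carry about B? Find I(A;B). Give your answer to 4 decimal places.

0.0282 bits

Marginals: p(A) = (0.5900, 0.4100), p(B) = (0.6500, 0.3500).
I(A;B) = H(A) + H(B) − H(A,B).
H(A) = 0.9765, H(B) = 0.9341, H(A,B) = 1.8824.
I(A;B) = 0.9765 + 0.9341 − 1.8824 = 0.0282 bits.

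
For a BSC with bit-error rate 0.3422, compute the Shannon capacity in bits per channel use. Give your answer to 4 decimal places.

Binary symmetric channel: C = 1 − h₂(ε) where h₂ is the binary entropy function.
h₂(0.3422) = −0.3422·log₂0.3422 − 0.6578·log₂0.6578 = 0.9269.
C = 1 − 0.9269 = 0.0731 bits per channel use.

0.0731 bits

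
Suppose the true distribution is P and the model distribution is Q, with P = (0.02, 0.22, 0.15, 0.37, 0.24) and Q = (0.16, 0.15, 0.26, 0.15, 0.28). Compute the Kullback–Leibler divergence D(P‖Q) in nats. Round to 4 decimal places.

0.2572 nats

D(P‖Q) = Σ p·ln(p/q).
  0.02·ln(0.02/0.16) = -0.04159
  0.22·ln(0.22/0.15) = 0.08426
  0.15·ln(0.15/0.26) = -0.08251
  0.37·ln(0.37/0.15) = 0.33406
  0.24·ln(0.24/0.28) = -0.03700
D(P‖Q) = 0.2572 nats.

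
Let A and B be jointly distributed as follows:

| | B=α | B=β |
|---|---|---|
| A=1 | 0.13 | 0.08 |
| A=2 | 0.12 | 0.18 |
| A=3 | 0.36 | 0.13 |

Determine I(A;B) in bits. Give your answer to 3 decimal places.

0.063 bits

Marginals: p(A) = (0.2100, 0.3000, 0.4900), p(B) = (0.6100, 0.3900).
I(A;B) = H(A) + H(B) − H(A,B).
H(A) = 1.4982, H(B) = 0.9648, H(A,B) = 2.3998.
I(A;B) = 1.4982 + 0.9648 − 2.3998 = 0.063 bits.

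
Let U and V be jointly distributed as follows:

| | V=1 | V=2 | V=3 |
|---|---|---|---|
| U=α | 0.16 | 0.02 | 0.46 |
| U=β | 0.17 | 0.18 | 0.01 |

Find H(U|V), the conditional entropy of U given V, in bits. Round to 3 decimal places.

Marginals: p(U) = (0.6400, 0.3600), p(V) = (0.3300, 0.2000, 0.4700).
H(U|V) = Σ p(V) · H(U|V=·).
  V=1: p=0.3300, H(U|V=1) = 0.9993
  V=2: p=0.2000, H(U|V=2) = 0.4690
  V=3: p=0.4700, H(U|V=3) = 0.1485
Weighted sum = 0.493 bits.

0.493 bits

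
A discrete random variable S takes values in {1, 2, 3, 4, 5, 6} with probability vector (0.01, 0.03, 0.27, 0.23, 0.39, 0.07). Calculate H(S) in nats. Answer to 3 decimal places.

H(S) = −Σ p·ln p.
  −(0.01)·ln(0.01) = 0.0461
  −(0.03)·ln(0.03) = 0.1052
  −(0.27)·ln(0.27) = 0.3535
  −(0.23)·ln(0.23) = 0.3380
  −(0.39)·ln(0.39) = 0.3672
  −(0.07)·ln(0.07) = 0.1861
Sum: 0.0461 + 0.1052 + 0.3535 + 0.3380 + 0.3672 + 0.1861 = 1.396 nats.

1.396 nats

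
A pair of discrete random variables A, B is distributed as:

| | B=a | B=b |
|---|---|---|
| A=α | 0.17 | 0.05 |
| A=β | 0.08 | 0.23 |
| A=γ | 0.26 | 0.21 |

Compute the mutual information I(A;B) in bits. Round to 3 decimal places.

0.108 bits

Marginals: p(A) = (0.2200, 0.3100, 0.4700), p(B) = (0.5100, 0.4900).
I(A;B) = Σ p(x,y)·log₂[p(x,y)/(p(x)p(y))].
  (α,a): 0.17·log₂(1.5152) = 0.1019
  (α,b): 0.05·log₂(0.4638) = -0.0554
  (β,a): 0.08·log₂(0.5060) = -0.0786
  (β,b): 0.23·log₂(1.5142) = 0.1377
  (γ,a): 0.26·log₂(1.0847) = 0.0305
  (γ,b): 0.21·log₂(0.9119) = -0.0280
Sum = 0.108 bits.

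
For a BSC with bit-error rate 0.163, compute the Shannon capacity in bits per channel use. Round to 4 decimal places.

Binary symmetric channel: C = 1 − h₂(ε) where h₂ is the binary entropy function.
h₂(0.163) = −0.163·log₂0.163 − 0.837·log₂0.837 = 0.6414.
C = 1 − 0.6414 = 0.3586 bits per channel use.

0.3586 bits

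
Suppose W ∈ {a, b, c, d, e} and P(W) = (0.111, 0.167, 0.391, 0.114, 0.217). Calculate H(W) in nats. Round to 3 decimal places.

1.489 nats

H(W) = −Σ p·ln p.
  −(0.111)·ln(0.111) = 0.2440
  −(0.167)·ln(0.167) = 0.2989
  −(0.391)·ln(0.391) = 0.3672
  −(0.114)·ln(0.114) = 0.2476
  −(0.217)·ln(0.217) = 0.3315
Sum: 0.2440 + 0.2989 + 0.3672 + 0.2476 + 0.3315 = 1.489 nats.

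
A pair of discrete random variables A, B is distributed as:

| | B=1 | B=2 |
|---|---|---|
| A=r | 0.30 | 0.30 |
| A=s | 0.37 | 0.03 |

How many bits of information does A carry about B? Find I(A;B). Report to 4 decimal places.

Marginals: p(A) = (0.6000, 0.4000), p(B) = (0.6700, 0.3300).
I(A;B) = Σ p(x,y)·log₂[p(x,y)/(p(x)p(y))].
  (r,1): 0.30·log₂(0.7463) = -0.12667
  (r,2): 0.30·log₂(1.5152) = 0.17984
  (s,1): 0.37·log₂(1.3806) = 0.17216
  (s,2): 0.03·log₂(0.2273) = -0.06413
Sum = 0.1612 bits.

0.1612 bits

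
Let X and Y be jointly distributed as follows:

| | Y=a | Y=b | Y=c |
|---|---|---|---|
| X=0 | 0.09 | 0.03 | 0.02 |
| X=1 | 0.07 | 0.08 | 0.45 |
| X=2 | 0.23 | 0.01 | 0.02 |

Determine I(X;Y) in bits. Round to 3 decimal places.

Marginals: p(X) = (0.1400, 0.6000, 0.2600), p(Y) = (0.3900, 0.1200, 0.4900).
I(X;Y) = H(X) + H(Y) − H(X,Y).
H(X) = 1.3446, H(Y) = 1.4011, H(X,Y) = 2.3227.
I(X;Y) = 1.3446 + 1.4011 − 2.3227 = 0.423 bits.

0.423 bits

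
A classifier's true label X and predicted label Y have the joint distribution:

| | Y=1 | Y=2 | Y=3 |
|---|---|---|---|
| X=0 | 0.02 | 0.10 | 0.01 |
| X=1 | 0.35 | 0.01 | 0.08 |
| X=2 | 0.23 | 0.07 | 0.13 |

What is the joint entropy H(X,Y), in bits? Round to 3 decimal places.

2.538 bits

H(X,Y) = −Σ p(x,y)·log₂ p(x,y) over all 9 cells.
  cell (0,1): −0.02·log₂0.02 = 0.1129
  cell (0,2): −0.10·log₂0.10 = 0.3322
  cell (0,3): −0.01·log₂0.01 = 0.0664
  cell (1,1): −0.35·log₂0.35 = 0.5301
  cell (1,2): −0.01·log₂0.01 = 0.0664
  cell (1,3): −0.08·log₂0.08 = 0.2915
  cell (2,1): −0.23·log₂0.23 = 0.4877
  cell (2,2): −0.07·log₂0.07 = 0.2686
  cell (2,3): −0.13·log₂0.13 = 0.3826
Sum = 2.538 bits.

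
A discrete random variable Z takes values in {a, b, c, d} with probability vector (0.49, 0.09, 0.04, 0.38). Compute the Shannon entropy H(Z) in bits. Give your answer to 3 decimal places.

1.533 bits

H(Z) = −Σ p·log₂ p.
  −(0.49)·log₂(0.49) = 0.5043
  −(0.09)·log₂(0.09) = 0.3127
  −(0.04)·log₂(0.04) = 0.1858
  −(0.38)·log₂(0.38) = 0.5305
Sum: 0.5043 + 0.3127 + 0.1858 + 0.5305 = 1.533 bits.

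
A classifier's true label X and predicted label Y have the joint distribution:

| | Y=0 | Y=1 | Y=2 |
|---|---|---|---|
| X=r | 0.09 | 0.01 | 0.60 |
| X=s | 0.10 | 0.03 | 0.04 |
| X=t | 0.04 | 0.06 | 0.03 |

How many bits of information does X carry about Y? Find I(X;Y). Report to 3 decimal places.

0.312 bits

Marginals: p(X) = (0.7000, 0.1700, 0.1300), p(Y) = (0.2300, 0.1000, 0.6700).
I(X;Y) = H(X) + H(Y) − H(X,Y).
H(X) = 1.1774, H(Y) = 1.2070, H(X,Y) = 2.0720.
I(X;Y) = 1.1774 + 1.2070 − 2.0720 = 0.312 bits.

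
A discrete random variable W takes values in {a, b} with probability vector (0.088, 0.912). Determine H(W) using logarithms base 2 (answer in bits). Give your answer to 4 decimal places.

0.4298 bits

H(W) = −Σ p·log₂ p.
  −(0.088)·log₂(0.088) = 0.30856
  −(0.912)·log₂(0.912) = 0.12120
Sum: 0.30856 + 0.12120 = 0.4298 bits.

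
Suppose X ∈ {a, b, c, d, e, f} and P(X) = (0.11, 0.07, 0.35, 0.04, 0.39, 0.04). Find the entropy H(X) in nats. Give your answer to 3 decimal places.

1.421 nats

H(X) = −Σ p·ln p.
  −(0.11)·ln(0.11) = 0.2428
  −(0.07)·ln(0.07) = 0.1861
  −(0.35)·ln(0.35) = 0.3674
  −(0.04)·ln(0.04) = 0.1288
  −(0.39)·ln(0.39) = 0.3672
  −(0.04)·ln(0.04) = 0.1288
Sum: 0.2428 + 0.1861 + 0.3674 + 0.1288 + 0.3672 + 0.1288 = 1.421 nats.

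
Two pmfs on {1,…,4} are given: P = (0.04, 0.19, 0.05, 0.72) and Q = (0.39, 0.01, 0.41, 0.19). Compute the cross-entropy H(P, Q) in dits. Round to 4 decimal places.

0.9350 dits

H(P,Q) = −Σ p·log₁₀ q.
  −0.04·log₁₀(0.39) = 0.01636
  −0.19·log₁₀(0.01) = 0.38000
  −0.05·log₁₀(0.41) = 0.01936
  −0.72·log₁₀(0.19) = 0.51930
H(P,Q) = 0.9350 dits.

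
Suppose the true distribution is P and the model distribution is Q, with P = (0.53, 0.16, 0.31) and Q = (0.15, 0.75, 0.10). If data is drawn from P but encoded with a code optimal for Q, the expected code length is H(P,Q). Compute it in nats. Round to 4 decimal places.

H(P,Q) = −Σ p·ln q.
  −0.53·ln(0.15) = 1.00547
  −0.16·ln(0.75) = 0.04603
  −0.31·ln(0.10) = 0.71380
H(P,Q) = 1.7653 nats.

1.7653 nats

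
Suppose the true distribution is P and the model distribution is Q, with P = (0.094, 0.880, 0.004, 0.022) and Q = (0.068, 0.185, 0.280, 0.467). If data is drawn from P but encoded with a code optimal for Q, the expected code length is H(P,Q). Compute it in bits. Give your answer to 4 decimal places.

H(P,Q) = −Σ p·log₂ q.
  −0.094·log₂(0.068) = 0.36456
  −0.880·log₂(0.185) = 2.14227
  −0.004·log₂(0.280) = 0.00735
  −0.022·log₂(0.467) = 0.02417
H(P,Q) = 2.5383 bits.

2.5383 bits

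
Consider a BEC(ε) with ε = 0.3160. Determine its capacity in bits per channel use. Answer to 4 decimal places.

Binary erasure channel: capacity C = 1 − ε.
C = 1 − 0.3160 = 0.6840 bits per channel use.

0.6840 bits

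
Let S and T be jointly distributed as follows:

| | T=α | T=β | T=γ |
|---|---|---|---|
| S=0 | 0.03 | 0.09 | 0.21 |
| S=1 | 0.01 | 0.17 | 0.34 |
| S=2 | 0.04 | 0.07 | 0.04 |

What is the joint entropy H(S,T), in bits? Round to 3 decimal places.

H(S,T) = −Σ p(x,y)·log₂ p(x,y) over all 9 cells.
  cell (0,α): −0.03·log₂0.03 = 0.1518
  cell (0,β): −0.09·log₂0.09 = 0.3127
  cell (0,γ): −0.21·log₂0.21 = 0.4728
  cell (1,α): −0.01·log₂0.01 = 0.0664
  cell (1,β): −0.17·log₂0.17 = 0.4346
  cell (1,γ): −0.34·log₂0.34 = 0.5292
  cell (2,α): −0.04·log₂0.04 = 0.1858
  cell (2,β): −0.07·log₂0.07 = 0.2686
  cell (2,γ): −0.04·log₂0.04 = 0.1858
Sum = 2.608 bits.

2.608 bits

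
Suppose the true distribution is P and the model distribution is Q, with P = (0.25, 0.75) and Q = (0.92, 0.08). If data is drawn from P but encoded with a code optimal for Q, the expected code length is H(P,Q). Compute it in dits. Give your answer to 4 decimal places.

0.8317 dits

H(P,Q) = −Σ p·log₁₀ q.
  −0.25·log₁₀(0.92) = 0.00905
  −0.75·log₁₀(0.08) = 0.82268
H(P,Q) = 0.8317 dits.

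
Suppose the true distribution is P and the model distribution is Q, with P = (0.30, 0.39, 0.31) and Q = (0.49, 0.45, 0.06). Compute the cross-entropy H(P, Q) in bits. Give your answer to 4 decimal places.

2.0163 bits

H(P,Q) = −Σ p·log₂ q.
  −0.30·log₂(0.49) = 0.30874
  −0.39·log₂(0.45) = 0.44928
  −0.31·log₂(0.06) = 1.25826
H(P,Q) = 2.0163 bits.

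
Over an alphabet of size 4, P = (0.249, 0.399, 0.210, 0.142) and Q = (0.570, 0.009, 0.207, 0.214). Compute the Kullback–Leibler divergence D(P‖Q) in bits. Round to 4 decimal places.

D(P‖Q) = Σ p·log₂(p/q).
  0.249·log₂(0.249/0.570) = -0.29751
  0.399·log₂(0.399/0.009) = 2.18266
  0.210·log₂(0.210/0.207) = 0.00436
  0.142·log₂(0.142/0.214) = -0.08402
D(P‖Q) = 1.8055 bits.

1.8055 bits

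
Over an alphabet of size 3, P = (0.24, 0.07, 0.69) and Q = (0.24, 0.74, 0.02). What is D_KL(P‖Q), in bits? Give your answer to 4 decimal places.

D(P‖Q) = Σ p·log₂(p/q).
  0.24·log₂(0.24/0.24) = 0.00000
  0.07·log₂(0.07/0.74) = -0.23815
  0.69·log₂(0.69/0.02) = 3.52488
D(P‖Q) = 3.2867 bits.

3.2867 bits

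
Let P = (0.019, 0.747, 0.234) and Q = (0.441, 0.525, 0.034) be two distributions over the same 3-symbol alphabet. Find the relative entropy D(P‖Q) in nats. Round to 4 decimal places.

D(P‖Q) = Σ p·ln(p/q).
  0.019·ln(0.019/0.441) = -0.05975
  0.747·ln(0.747/0.525) = 0.26344
  0.234·ln(0.234/0.034) = 0.45138
D(P‖Q) = 0.6551 nats.

0.6551 nats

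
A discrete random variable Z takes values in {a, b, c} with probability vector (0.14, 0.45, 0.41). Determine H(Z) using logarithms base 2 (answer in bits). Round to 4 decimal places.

H(Z) = −Σ p·log₂ p.
  −(0.14)·log₂(0.14) = 0.39711
  −(0.45)·log₂(0.45) = 0.51840
  −(0.41)·log₂(0.41) = 0.52738
Sum: 0.39711 + 0.51840 + 0.52738 = 1.4429 bits.

1.4429 bits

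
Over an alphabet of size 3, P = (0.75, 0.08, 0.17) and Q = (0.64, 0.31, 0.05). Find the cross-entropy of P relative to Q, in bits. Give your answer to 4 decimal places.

1.3528 bits

H(P,Q) = −Σ p·log₂ q.
  −0.75·log₂(0.64) = 0.48289
  −0.08·log₂(0.31) = 0.13517
  −0.17·log₂(0.05) = 0.73473
H(P,Q) = 1.3528 bits.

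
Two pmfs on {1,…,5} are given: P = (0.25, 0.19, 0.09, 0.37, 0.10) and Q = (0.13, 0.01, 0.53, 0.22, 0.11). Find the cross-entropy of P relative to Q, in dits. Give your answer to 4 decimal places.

0.9655 dits

H(P,Q) = −Σ p·log₁₀ q.
  −0.25·log₁₀(0.13) = 0.22151
  −0.19·log₁₀(0.01) = 0.38000
  −0.09·log₁₀(0.53) = 0.02482
  −0.37·log₁₀(0.22) = 0.24330
  −0.10·log₁₀(0.11) = 0.09586
H(P,Q) = 0.9655 dits.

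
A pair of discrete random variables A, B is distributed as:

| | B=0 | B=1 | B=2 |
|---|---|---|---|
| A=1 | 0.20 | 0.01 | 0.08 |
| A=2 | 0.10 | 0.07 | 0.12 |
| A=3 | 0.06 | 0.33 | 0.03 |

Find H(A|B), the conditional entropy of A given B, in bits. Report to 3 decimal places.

1.168 bits

Marginals: p(A) = (0.2900, 0.2900, 0.4200), p(B) = (0.3600, 0.4100, 0.2300).
H(A|B) = Σ p(B) · H(A|B=·).
  B=0: p=0.3600, H(A|B=0) = 1.4153
  B=1: p=0.4100, H(A|B=1) = 0.8181
  B=2: p=0.2300, H(A|B=2) = 1.4029
Weighted sum = 1.168 bits.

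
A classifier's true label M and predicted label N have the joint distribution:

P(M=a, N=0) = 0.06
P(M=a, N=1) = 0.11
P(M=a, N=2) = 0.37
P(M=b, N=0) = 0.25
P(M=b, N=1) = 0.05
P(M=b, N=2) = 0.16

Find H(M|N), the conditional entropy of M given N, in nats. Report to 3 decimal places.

Marginals: p(M) = (0.5400, 0.4600), p(N) = (0.3100, 0.1600, 0.5300).
H(M|N) = Σ p(N) · H(M|N=·).
  N=0: p=0.3100, H(M|N=0) = 0.4913
  N=1: p=0.1600, H(M|N=1) = 0.6211
  N=2: p=0.5300, H(M|N=2) = 0.6125
Weighted sum = 0.576 nats.

0.576 nats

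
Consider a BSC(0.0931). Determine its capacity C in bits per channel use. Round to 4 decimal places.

Binary symmetric channel: C = 1 − h₂(ε) where h₂ is the binary entropy function.
h₂(0.0931) = −0.0931·log₂0.0931 − 0.9069·log₂0.9069 = 0.4467.
C = 1 − 0.4467 = 0.5533 bits per channel use.

0.5533 bits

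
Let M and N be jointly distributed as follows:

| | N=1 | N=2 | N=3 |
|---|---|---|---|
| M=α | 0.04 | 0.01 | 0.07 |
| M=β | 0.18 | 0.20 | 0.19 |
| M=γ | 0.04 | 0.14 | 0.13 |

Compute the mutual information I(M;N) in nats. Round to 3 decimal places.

0.047 nats

Marginals: p(M) = (0.1200, 0.5700, 0.3100), p(N) = (0.2600, 0.3500, 0.3900).
I(M;N) = Σ p(x,y)·ln[p(x,y)/(p(x)p(y))].
  (α,1): 0.04·ln(1.2821) = 0.0099
  (α,2): 0.01·ln(0.2381) = -0.0144
  (α,3): 0.07·ln(1.4957) = 0.0282
  (β,1): 0.18·ln(1.2146) = 0.0350
  (β,2): 0.20·ln(1.0025) = 0.0005
  (β,3): 0.19·ln(0.8547) = -0.0298
  (γ,1): 0.04·ln(0.4963) = -0.0280
  (γ,2): 0.14·ln(1.2903) = 0.0357
  (γ,3): 0.13·ln(1.0753) = 0.0094
Sum = 0.047 nats.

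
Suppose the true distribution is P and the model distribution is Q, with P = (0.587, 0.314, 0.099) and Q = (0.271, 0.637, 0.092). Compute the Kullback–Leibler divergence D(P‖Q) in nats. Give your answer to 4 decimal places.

0.2388 nats

D(P‖Q) = Σ p·ln(p/q).
  0.587·ln(0.587/0.271) = 0.45370
  0.314·ln(0.314/0.637) = -0.22212
  0.099·ln(0.099/0.092) = 0.00726
D(P‖Q) = 0.2388 nats.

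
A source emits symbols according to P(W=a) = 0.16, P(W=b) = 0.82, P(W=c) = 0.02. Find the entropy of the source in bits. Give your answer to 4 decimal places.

0.7707 bits

H(W) = −Σ p·log₂ p.
  −(0.16)·log₂(0.16) = 0.42302
  −(0.82)·log₂(0.82) = 0.23477
  −(0.02)·log₂(0.02) = 0.11288
Sum: 0.42302 + 0.23477 + 0.11288 = 0.7707 bits.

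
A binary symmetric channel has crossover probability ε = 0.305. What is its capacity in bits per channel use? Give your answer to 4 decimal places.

0.1127 bits

Binary symmetric channel: C = 1 − h₂(ε) where h₂ is the binary entropy function.
h₂(0.305) = −0.305·log₂0.305 − 0.695·log₂0.695 = 0.8873.
C = 1 − 0.8873 = 0.1127 bits per channel use.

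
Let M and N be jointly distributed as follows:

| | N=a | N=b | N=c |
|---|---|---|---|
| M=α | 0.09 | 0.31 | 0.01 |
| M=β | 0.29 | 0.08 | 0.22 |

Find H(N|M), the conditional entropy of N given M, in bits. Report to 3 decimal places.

1.216 bits

Marginals: p(M) = (0.4100, 0.5900), p(N) = (0.3800, 0.3900, 0.2300).
H(N|M) = Σ p(M) · H(N|M=·).
  M=α: p=0.4100, H(N|M=α) = 0.9159
  M=β: p=0.5900, H(N|M=β) = 1.4252
Weighted sum = 1.216 bits.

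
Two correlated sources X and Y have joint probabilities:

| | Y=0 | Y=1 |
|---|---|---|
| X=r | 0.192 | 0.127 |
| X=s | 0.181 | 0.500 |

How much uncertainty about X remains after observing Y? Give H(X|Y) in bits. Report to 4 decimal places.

0.8286 bits

Marginals: p(X) = (0.3190, 0.6810), p(Y) = (0.3730, 0.6270).
H(X|Y) = Σ p(Y) · H(X|Y=·).
  Y=0: p=0.3730, H(X|Y=0) = 0.9994
  Y=1: p=0.6270, H(X|Y=1) = 0.7270
Weighted sum = 0.8286 bits.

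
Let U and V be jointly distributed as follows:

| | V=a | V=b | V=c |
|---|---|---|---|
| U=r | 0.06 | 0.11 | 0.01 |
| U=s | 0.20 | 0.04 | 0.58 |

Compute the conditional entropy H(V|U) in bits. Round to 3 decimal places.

Chain rule: H(V|U) = H(U,V) − H(U).
Marginals: p(U) = (0.1800, 0.8200), p(V) = (0.2600, 0.1500, 0.5900).
H(U,V) = 1.7662 bits; H(U) = 0.6801 bits.
H(V|U) = 1.7662 − 0.6801 = 1.086 bits.

1.086 bits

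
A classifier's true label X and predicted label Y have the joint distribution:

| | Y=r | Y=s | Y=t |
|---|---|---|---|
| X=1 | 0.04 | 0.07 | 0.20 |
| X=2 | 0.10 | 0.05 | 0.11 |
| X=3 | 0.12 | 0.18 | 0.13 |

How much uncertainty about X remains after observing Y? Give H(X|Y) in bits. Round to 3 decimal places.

1.465 bits

Marginals: p(X) = (0.3100, 0.2600, 0.4300), p(Y) = (0.2600, 0.3000, 0.4400).
H(X|Y) = Σ p(Y) · H(X|Y=·).
  Y=r: p=0.2600, H(X|Y=r) = 1.4605
  Y=s: p=0.3000, H(X|Y=s) = 1.3629
  Y=t: p=0.4400, H(X|Y=t) = 1.5367
Weighted sum = 1.465 bits.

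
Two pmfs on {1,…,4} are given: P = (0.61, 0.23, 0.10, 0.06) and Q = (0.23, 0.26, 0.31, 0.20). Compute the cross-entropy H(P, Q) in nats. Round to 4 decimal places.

1.4200 nats

H(P,Q) = −Σ p·ln q.
  −0.61·ln(0.23) = 0.89650
  −0.23·ln(0.26) = 0.30983
  −0.10·ln(0.31) = 0.11712
  −0.06·ln(0.20) = 0.09657
H(P,Q) = 1.4200 nats.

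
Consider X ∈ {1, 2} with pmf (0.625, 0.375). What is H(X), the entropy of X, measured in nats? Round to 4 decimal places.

H(X) = −Σ p·ln p.
  −(0.625)·ln(0.625) = 0.29375
  −(0.375)·ln(0.375) = 0.36781
Sum: 0.29375 + 0.36781 = 0.6616 nats.

0.6616 nats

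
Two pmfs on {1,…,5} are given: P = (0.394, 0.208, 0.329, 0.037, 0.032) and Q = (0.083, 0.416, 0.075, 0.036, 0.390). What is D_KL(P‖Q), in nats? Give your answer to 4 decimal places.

D(P‖Q) = Σ p·ln(p/q).
  0.394·ln(0.394/0.083) = 0.61366
  0.208·ln(0.208/0.416) = -0.14417
  0.329·ln(0.329/0.075) = 0.48645
  0.037·ln(0.037/0.036) = 0.00101
  0.032·ln(0.032/0.390) = -0.08001
D(P‖Q) = 0.8769 nats.

0.8769 nats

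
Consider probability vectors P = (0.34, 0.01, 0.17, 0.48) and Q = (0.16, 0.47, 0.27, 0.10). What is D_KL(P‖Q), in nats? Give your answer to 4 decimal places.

D(P‖Q) = Σ p·ln(p/q).
  0.34·ln(0.34/0.16) = 0.25628
  0.01·ln(0.01/0.47) = -0.03850
  0.17·ln(0.17/0.27) = -0.07865
  0.48·ln(0.48/0.10) = 0.75294
D(P‖Q) = 0.8921 nats.

0.8921 nats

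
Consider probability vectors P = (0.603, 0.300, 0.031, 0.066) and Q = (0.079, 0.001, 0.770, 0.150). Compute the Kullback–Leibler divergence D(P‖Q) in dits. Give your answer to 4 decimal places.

D(P‖Q) = Σ p·log₁₀(p/q).
  0.603·log₁₀(0.603/0.079) = 0.53226
  0.300·log₁₀(0.300/0.001) = 0.74314
  0.031·log₁₀(0.031/0.770) = -0.04325
  0.066·log₁₀(0.066/0.150) = -0.02353
D(P‖Q) = 1.2086 dits.

1.2086 dits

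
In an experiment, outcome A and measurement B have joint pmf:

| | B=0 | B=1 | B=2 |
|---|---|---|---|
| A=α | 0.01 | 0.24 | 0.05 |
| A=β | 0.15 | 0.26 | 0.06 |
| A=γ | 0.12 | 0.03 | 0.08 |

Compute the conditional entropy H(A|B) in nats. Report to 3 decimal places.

0.895 nats

Chain rule: H(A|B) = H(A,B) − H(B).
Marginals: p(A) = (0.3000, 0.4700, 0.2300), p(B) = (0.2800, 0.5300, 0.1900).
H(A,B) = 1.9036 nats; H(B) = 1.0085 nats.
H(A|B) = 1.9036 − 1.0085 = 0.895 nats.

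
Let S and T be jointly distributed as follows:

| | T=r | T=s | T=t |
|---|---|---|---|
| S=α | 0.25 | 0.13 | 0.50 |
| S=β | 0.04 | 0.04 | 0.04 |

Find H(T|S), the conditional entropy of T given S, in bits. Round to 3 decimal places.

Marginals: p(S) = (0.8800, 0.1200), p(T) = (0.2900, 0.1700, 0.5400).
H(T|S) = Σ p(S) · H(T|S=·).
  S=α: p=0.8800, H(T|S=α) = 1.3868
  S=β: p=0.1200, H(T|S=β) = 1.5850
Weighted sum = 1.411 bits.

1.411 bits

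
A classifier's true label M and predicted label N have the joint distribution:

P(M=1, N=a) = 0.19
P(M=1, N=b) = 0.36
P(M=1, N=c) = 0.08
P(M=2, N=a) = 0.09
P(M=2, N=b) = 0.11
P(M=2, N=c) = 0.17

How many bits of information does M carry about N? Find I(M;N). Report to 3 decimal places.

0.102 bits

Marginals: p(M) = (0.6300, 0.3700), p(N) = (0.2800, 0.4700, 0.2500).
I(M;N) = H(M) + H(N) − H(M,N).
H(M) = 0.9507, H(N) = 1.5262, H(M,N) = 2.3749.
I(M;N) = 0.9507 + 1.5262 − 2.3749 = 0.102 bits.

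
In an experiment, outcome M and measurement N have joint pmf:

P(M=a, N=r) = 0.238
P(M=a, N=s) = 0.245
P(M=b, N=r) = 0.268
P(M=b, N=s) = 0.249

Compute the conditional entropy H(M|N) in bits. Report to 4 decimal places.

0.9987 bits

Chain rule: H(M|N) = H(M,N) − H(N).
Marginals: p(M) = (0.4830, 0.5170), p(N) = (0.5060, 0.4940).
H(M,N) = 1.9986 bits; H(N) = 0.9999 bits.
H(M|N) = 1.9986 − 0.9999 = 0.9987 bits.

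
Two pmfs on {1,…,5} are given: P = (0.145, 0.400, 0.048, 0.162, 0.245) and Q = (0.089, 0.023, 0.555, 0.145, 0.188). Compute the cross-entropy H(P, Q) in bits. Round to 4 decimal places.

H(P,Q) = −Σ p·log₂ q.
  −0.145·log₂(0.089) = 0.50606
  −0.400·log₂(0.023) = 2.17689
  −0.048·log₂(0.555) = 0.04077
  −0.162·log₂(0.145) = 0.45131
  −0.245·log₂(0.188) = 0.59074
H(P,Q) = 3.7658 bits.

3.7658 bits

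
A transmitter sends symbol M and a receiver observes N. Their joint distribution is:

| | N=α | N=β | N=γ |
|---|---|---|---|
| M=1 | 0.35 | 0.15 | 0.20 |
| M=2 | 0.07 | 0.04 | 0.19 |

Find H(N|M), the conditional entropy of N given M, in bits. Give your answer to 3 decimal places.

1.433 bits

Chain rule: H(N|M) = H(M,N) − H(M).
Marginals: p(M) = (0.7000, 0.3000), p(N) = (0.4200, 0.1900, 0.3900).
H(M,N) = 2.3146 bits; H(M) = 0.8813 bits.
H(N|M) = 2.3146 − 0.8813 = 1.433 bits.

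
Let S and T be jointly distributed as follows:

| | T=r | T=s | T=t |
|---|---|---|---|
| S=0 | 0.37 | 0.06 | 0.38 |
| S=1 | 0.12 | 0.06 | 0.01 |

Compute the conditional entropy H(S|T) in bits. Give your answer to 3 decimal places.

Marginals: p(S) = (0.8100, 0.1900), p(T) = (0.4900, 0.1200, 0.3900).
H(S|T) = Σ p(T) · H(S|T=·).
  T=r: p=0.4900, H(S|T=r) = 0.8031
  T=s: p=0.1200, H(S|T=s) = 1.0000
  T=t: p=0.3900, H(S|T=t) = 0.1720
Weighted sum = 0.581 bits.

0.581 bits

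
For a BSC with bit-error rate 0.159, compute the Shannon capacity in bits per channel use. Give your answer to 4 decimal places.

Binary symmetric channel: C = 1 − h₂(ε) where h₂ is the binary entropy function.
h₂(0.159) = −0.159·log₂0.159 − 0.841·log₂0.841 = 0.6319.
C = 1 − 0.6319 = 0.3681 bits per channel use.

0.3681 bits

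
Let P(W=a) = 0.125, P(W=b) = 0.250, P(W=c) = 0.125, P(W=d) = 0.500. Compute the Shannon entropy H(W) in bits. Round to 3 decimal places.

H(W) = −Σ p·log₂ p.
  −(0.125)·log₂(0.125) = 0.3750
  −(0.250)·log₂(0.250) = 0.5000
  −(0.125)·log₂(0.125) = 0.3750
  −(0.500)·log₂(0.500) = 0.5000
Sum: 0.3750 + 0.5000 + 0.3750 + 0.5000 = 1.750 bits.

1.750 bits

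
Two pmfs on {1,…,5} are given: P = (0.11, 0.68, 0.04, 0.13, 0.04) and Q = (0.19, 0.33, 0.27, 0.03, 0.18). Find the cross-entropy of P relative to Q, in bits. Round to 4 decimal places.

H(P,Q) = −Σ p·log₂ q.
  −0.11·log₂(0.19) = 0.26355
  −0.68·log₂(0.33) = 1.08763
  −0.04·log₂(0.27) = 0.07556
  −0.13·log₂(0.03) = 0.65766
  −0.04·log₂(0.18) = 0.09896
H(P,Q) = 2.1834 bits.

2.1834 bits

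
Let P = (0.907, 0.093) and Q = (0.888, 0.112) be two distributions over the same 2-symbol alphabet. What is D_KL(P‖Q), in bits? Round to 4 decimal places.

D(P‖Q) = Σ p·log₂(p/q).
  0.907·log₂(0.907/0.888) = 0.02770
  0.093·log₂(0.093/0.112) = -0.02494
D(P‖Q) = 0.0028 bits.

0.0028 bits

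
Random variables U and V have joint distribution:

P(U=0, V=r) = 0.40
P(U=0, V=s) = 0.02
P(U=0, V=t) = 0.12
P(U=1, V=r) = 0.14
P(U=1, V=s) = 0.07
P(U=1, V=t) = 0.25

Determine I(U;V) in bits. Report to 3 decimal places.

Marginals: p(U) = (0.5400, 0.4600), p(V) = (0.5400, 0.0900, 0.3700).
I(U;V) = H(U) + H(V) − H(U,V).
H(U) = 0.9954, H(V) = 1.3234, H(U,V) = 2.1744.
I(U;V) = 0.9954 + 1.3234 − 2.1744 = 0.144 bits.

0.144 bits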